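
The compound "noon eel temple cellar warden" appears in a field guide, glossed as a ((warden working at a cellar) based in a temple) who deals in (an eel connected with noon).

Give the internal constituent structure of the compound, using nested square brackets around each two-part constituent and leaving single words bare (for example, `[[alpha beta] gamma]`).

Whole compound: head "warden" (specifically "temple cellar warden"), modifier "noon eel".
Inside "noon eel": head "eel", modifier "noon".
Inside "temple cellar warden": head "warden" (specifically "cellar warden"), modifier "temple".
Inside "cellar warden": head "warden", modifier "cellar".
So the structure is [[noon eel] [temple [cellar warden]]].

[[noon eel] [temple [cellar warden]]]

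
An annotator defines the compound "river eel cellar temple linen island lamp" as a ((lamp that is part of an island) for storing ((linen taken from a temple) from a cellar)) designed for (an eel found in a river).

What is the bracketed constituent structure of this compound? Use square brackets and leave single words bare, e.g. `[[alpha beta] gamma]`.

At the top level: head "lamp" (specifically "cellar temple linen island lamp"); modifier "river eel".
Inside "river eel": head "eel", modifier "river".
Inside "cellar temple linen island lamp": head "lamp" (specifically "island lamp"), modifier "cellar temple linen".
Inside "cellar temple linen": head "linen" (specifically "temple linen"), modifier "cellar".
Inside "temple linen": head "linen", modifier "temple".
Inside "island lamp": head "lamp", modifier "island".
Putting it together: [[river eel] [[cellar [temple linen]] [island lamp]]].

[[river eel] [[cellar [temple linen]] [island lamp]]]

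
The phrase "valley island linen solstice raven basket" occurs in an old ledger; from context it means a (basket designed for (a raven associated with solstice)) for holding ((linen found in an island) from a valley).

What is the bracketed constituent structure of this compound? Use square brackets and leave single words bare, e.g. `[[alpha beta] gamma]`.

At the top level: head "basket" (specifically "solstice raven basket"); modifier "valley island linen".
Within "valley island linen", the head is "linen" (specifically "island linen") and the modifier is "valley".
Within "island linen", the head is "linen" and the modifier is "island".
Within "solstice raven basket", the head is "basket" and the modifier is "solstice raven".
Within "solstice raven", the head is "raven" and the modifier is "solstice".
Putting it together: [[valley [island linen]] [[solstice raven] basket]].

[[valley [island linen]] [[solstice raven] basket]]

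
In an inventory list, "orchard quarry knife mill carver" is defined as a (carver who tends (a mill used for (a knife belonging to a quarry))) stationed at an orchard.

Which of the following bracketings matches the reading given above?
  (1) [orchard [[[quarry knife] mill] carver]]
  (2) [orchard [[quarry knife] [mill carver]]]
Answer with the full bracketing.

[orchard [[[quarry knife] mill] carver]]

The paraphrase's head is the "carver" part ("quarry knife mill carver"); its modifier is "orchard".
That top-level split, carried through the inner groups, gives [orchard [[[quarry knife] mill] carver]].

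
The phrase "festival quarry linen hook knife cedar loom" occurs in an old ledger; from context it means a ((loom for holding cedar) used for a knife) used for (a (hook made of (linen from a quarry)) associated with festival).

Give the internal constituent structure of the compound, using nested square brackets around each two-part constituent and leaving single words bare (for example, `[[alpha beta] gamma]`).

The outermost head in the paraphrase is "loom" (specifically "knife cedar loom"), modified by "festival quarry linen hook".
Inside "festival quarry linen hook": head "hook" (specifically "quarry linen hook"), modifier "festival".
Inside "quarry linen hook": head "hook", modifier "quarry linen".
Inside "quarry linen": head "linen", modifier "quarry".
Inside "knife cedar loom": head "loom" (specifically "cedar loom"), modifier "knife".
Inside "cedar loom": head "loom", modifier "cedar".
So the structure is [[festival [[quarry linen] hook]] [knife [cedar loom]]].

[[festival [[quarry linen] hook]] [knife [cedar loom]]]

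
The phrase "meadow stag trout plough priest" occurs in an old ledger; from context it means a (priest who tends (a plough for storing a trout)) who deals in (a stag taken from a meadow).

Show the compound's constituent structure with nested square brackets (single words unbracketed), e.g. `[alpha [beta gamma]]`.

[[meadow stag] [[trout plough] priest]]

Overall it is a kind of priest (specifically "trout plough priest"); the modifier is "meadow stag".
Inside "meadow stag": head "stag", modifier "meadow".
Inside "trout plough priest": head "priest", modifier "trout plough".
Inside "trout plough": head "plough", modifier "trout".
Assembled: [[meadow stag] [[trout plough] priest]].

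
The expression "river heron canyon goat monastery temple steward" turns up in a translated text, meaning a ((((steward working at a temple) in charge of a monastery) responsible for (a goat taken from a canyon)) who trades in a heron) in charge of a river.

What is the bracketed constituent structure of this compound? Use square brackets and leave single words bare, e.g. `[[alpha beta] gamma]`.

[river [heron [[canyon goat] [monastery [temple steward]]]]]

At the top level: head "steward" (specifically "heron canyon goat monastery temple steward"); modifier "river".
"heron canyon goat monastery temple steward" → head "steward" (specifically "canyon goat monastery temple steward"), modifier "heron".
"canyon goat monastery temple steward" → head "steward" (specifically "monastery temple steward"), modifier "canyon goat".
"canyon goat" → head "goat", modifier "canyon".
"monastery temple steward" → head "steward" (specifically "temple steward"), modifier "monastery".
"temple steward" → head "steward", modifier "temple".
Putting it together: [river [heron [[canyon goat] [monastery [temple steward]]]]].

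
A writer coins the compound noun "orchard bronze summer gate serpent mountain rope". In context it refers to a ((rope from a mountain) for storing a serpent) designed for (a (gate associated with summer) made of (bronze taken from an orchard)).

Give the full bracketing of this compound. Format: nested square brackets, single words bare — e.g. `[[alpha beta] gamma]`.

[[[orchard bronze] [summer gate]] [serpent [mountain rope]]]

Whole compound: head "rope" (specifically "serpent mountain rope"), modifier "orchard bronze summer gate".
Inside "orchard bronze summer gate": head "gate" (specifically "summer gate"), modifier "orchard bronze".
Inside "orchard bronze": head "bronze", modifier "orchard".
Inside "summer gate": head "gate", modifier "summer".
Inside "serpent mountain rope": head "rope" (specifically "mountain rope"), modifier "serpent".
Inside "mountain rope": head "rope", modifier "mountain".
Putting it together: [[[orchard bronze] [summer gate]] [serpent [mountain rope]]].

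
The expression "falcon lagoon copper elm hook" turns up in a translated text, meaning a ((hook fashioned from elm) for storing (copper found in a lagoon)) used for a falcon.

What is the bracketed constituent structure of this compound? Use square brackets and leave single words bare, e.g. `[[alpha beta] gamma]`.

[falcon [[lagoon copper] [elm hook]]]

The outermost head in the paraphrase is "hook" (specifically "lagoon copper elm hook"), modified by "falcon".
"lagoon copper elm hook" → head "hook" (specifically "elm hook"), modifier "lagoon copper".
"lagoon copper" → head "copper", modifier "lagoon".
"elm hook" → head "hook", modifier "elm".
Assembled: [falcon [[lagoon copper] [elm hook]]].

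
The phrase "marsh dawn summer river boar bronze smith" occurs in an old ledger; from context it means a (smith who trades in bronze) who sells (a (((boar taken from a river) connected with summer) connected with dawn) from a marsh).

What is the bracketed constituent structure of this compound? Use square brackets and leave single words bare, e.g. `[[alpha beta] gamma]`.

[[marsh [dawn [summer [river boar]]]] [bronze smith]]

At the top level: head "smith" (specifically "bronze smith"); modifier "marsh dawn summer river boar".
Inside "marsh dawn summer river boar": head "boar" (specifically "dawn summer river boar"), modifier "marsh".
Inside "dawn summer river boar": head "boar" (specifically "summer river boar"), modifier "dawn".
Inside "summer river boar": head "boar" (specifically "river boar"), modifier "summer".
Inside "river boar": head "boar", modifier "river".
Inside "bronze smith": head "smith", modifier "bronze".
Assembled: [[marsh [dawn [summer [river boar]]]] [bronze smith]].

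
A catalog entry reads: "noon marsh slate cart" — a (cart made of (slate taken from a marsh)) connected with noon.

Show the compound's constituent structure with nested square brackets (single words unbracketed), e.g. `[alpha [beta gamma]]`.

[noon [[marsh slate] cart]]

The outermost head in the paraphrase is "cart" (specifically "marsh slate cart"), modified by "noon".
"marsh slate cart" → head "cart", modifier "marsh slate".
"marsh slate" → head "slate", modifier "marsh".
So the structure is [noon [[marsh slate] cart]].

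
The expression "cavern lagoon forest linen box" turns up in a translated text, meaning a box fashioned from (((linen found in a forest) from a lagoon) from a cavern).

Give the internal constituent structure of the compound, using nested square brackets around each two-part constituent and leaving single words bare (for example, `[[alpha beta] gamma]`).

At the top level: head "box"; modifier "cavern lagoon forest linen".
Within "cavern lagoon forest linen", the head is "linen" (specifically "lagoon forest linen") and the modifier is "cavern".
Within "lagoon forest linen", the head is "linen" (specifically "forest linen") and the modifier is "lagoon".
Within "forest linen", the head is "linen" and the modifier is "forest".
So the structure is [[cavern [lagoon [forest linen]]] box].

[[cavern [lagoon [forest linen]]] box]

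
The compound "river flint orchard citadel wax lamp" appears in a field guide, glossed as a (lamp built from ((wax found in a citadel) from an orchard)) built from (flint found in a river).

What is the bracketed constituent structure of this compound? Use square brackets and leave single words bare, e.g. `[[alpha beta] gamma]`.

[[river flint] [[orchard [citadel wax]] lamp]]

Whole compound: head "lamp" (specifically "orchard citadel wax lamp"), modifier "river flint".
"river flint" → head "flint", modifier "river".
"orchard citadel wax lamp" → head "lamp", modifier "orchard citadel wax".
"orchard citadel wax" → head "wax" (specifically "citadel wax"), modifier "orchard".
"citadel wax" → head "wax", modifier "citadel".
Putting it together: [[river flint] [[orchard [citadel wax]] lamp]].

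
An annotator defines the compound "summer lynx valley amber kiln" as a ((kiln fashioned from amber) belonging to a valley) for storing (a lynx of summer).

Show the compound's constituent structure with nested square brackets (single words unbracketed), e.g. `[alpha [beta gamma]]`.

[[summer lynx] [valley [amber kiln]]]

Whole compound: head "kiln" (specifically "valley amber kiln"), modifier "summer lynx".
Within "summer lynx", the head is "lynx" and the modifier is "summer".
Within "valley amber kiln", the head is "kiln" (specifically "amber kiln") and the modifier is "valley".
Within "amber kiln", the head is "kiln" and the modifier is "amber".
So the structure is [[summer lynx] [valley [amber kiln]]].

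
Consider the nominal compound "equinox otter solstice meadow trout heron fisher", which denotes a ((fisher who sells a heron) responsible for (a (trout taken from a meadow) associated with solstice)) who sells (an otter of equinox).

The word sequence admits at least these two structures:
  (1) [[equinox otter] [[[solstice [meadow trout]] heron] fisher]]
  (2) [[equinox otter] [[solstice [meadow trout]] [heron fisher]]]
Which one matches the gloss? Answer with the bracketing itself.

The paraphrase's head is the "fisher" part ("solstice meadow trout heron fisher"); its modifier is "equinox otter".
That top-level split, carried through the inner groups, gives [[equinox otter] [[solstice [meadow trout]] [heron fisher]]].

[[equinox otter] [[solstice [meadow trout]] [heron fisher]]]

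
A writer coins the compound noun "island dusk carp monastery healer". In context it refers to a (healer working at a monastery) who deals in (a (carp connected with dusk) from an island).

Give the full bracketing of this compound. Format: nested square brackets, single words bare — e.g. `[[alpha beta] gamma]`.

Overall it is a kind of healer (specifically "monastery healer"); the modifier is "island dusk carp".
"island dusk carp" → head "carp" (specifically "dusk carp"), modifier "island".
"dusk carp" → head "carp", modifier "dusk".
"monastery healer" → head "healer", modifier "monastery".
Assembled: [[island [dusk carp]] [monastery healer]].

[[island [dusk carp]] [monastery healer]]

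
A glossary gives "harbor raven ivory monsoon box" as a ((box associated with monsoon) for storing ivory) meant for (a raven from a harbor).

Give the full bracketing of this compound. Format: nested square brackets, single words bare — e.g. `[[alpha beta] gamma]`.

[[harbor raven] [ivory [monsoon box]]]

Whole compound: head "box" (specifically "ivory monsoon box"), modifier "harbor raven".
Within "harbor raven", the head is "raven" and the modifier is "harbor".
Within "ivory monsoon box", the head is "box" (specifically "monsoon box") and the modifier is "ivory".
Within "monsoon box", the head is "box" and the modifier is "monsoon".
Assembled: [[harbor raven] [ivory [monsoon box]]].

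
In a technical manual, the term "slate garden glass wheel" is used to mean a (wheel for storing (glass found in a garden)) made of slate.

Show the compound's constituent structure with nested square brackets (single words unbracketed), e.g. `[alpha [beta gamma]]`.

Whole compound: head "wheel" (specifically "garden glass wheel"), modifier "slate".
"garden glass wheel" → head "wheel", modifier "garden glass".
"garden glass" → head "glass", modifier "garden".
Assembled: [slate [[garden glass] wheel]].

[slate [[garden glass] wheel]]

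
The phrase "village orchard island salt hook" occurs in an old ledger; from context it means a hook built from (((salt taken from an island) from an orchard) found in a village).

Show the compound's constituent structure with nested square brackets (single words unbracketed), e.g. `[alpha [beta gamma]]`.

[[village [orchard [island salt]]] hook]

The outermost head in the paraphrase is "hook", modified by "village orchard island salt".
Within "village orchard island salt", the head is "salt" (specifically "orchard island salt") and the modifier is "village".
Within "orchard island salt", the head is "salt" (specifically "island salt") and the modifier is "orchard".
Within "island salt", the head is "salt" and the modifier is "island".
Assembled: [[village [orchard [island salt]]] hook].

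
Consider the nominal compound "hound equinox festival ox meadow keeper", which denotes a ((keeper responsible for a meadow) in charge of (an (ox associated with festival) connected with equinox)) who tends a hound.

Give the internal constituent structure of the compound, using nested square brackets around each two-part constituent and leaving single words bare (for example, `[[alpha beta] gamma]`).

[hound [[equinox [festival ox]] [meadow keeper]]]

Overall it is a kind of keeper (specifically "equinox festival ox meadow keeper"); the modifier is "hound".
Inside "equinox festival ox meadow keeper": head "keeper" (specifically "meadow keeper"), modifier "equinox festival ox".
Inside "equinox festival ox": head "ox" (specifically "festival ox"), modifier "equinox".
Inside "festival ox": head "ox", modifier "festival".
Inside "meadow keeper": head "keeper", modifier "meadow".
So the structure is [hound [[equinox [festival ox]] [meadow keeper]]].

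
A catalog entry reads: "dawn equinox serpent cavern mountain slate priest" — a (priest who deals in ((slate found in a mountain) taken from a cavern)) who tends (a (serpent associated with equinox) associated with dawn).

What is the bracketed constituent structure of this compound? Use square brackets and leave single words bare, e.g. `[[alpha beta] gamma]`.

At the top level: head "priest" (specifically "cavern mountain slate priest"); modifier "dawn equinox serpent".
"dawn equinox serpent" → head "serpent" (specifically "equinox serpent"), modifier "dawn".
"equinox serpent" → head "serpent", modifier "equinox".
"cavern mountain slate priest" → head "priest", modifier "cavern mountain slate".
"cavern mountain slate" → head "slate" (specifically "mountain slate"), modifier "cavern".
"mountain slate" → head "slate", modifier "mountain".
So the structure is [[dawn [equinox serpent]] [[cavern [mountain slate]] priest]].

[[dawn [equinox serpent]] [[cavern [mountain slate]] priest]]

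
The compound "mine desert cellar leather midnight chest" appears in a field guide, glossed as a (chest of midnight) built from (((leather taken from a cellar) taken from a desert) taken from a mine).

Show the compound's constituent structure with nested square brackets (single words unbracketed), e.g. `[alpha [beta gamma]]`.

Overall it is a kind of chest (specifically "midnight chest"); the modifier is "mine desert cellar leather".
Within "mine desert cellar leather", the head is "leather" (specifically "desert cellar leather") and the modifier is "mine".
Within "desert cellar leather", the head is "leather" (specifically "cellar leather") and the modifier is "desert".
Within "cellar leather", the head is "leather" and the modifier is "cellar".
Within "midnight chest", the head is "chest" and the modifier is "midnight".
So the structure is [[mine [desert [cellar leather]]] [midnight chest]].

[[mine [desert [cellar leather]]] [midnight chest]]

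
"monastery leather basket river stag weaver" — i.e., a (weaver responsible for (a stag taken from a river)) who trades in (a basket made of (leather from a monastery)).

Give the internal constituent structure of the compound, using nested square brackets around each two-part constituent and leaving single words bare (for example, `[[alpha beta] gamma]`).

Whole compound: head "weaver" (specifically "river stag weaver"), modifier "monastery leather basket".
"monastery leather basket" → head "basket", modifier "monastery leather".
"monastery leather" → head "leather", modifier "monastery".
"river stag weaver" → head "weaver", modifier "river stag".
"river stag" → head "stag", modifier "river".
So the structure is [[[monastery leather] basket] [[river stag] weaver]].

[[[monastery leather] basket] [[river stag] weaver]]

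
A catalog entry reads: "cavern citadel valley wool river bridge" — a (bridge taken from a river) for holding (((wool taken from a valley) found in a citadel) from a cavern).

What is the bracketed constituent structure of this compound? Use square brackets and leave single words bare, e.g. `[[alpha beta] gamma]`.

At the top level: head "bridge" (specifically "river bridge"); modifier "cavern citadel valley wool".
Inside "cavern citadel valley wool": head "wool" (specifically "citadel valley wool"), modifier "cavern".
Inside "citadel valley wool": head "wool" (specifically "valley wool"), modifier "citadel".
Inside "valley wool": head "wool", modifier "valley".
Inside "river bridge": head "bridge", modifier "river".
Putting it together: [[cavern [citadel [valley wool]]] [river bridge]].

[[cavern [citadel [valley wool]]] [river bridge]]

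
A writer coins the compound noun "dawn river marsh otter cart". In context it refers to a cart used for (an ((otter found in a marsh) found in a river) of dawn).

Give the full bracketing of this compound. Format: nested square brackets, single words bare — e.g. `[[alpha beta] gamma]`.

The outermost head in the paraphrase is "cart", modified by "dawn river marsh otter".
Inside "dawn river marsh otter": head "otter" (specifically "river marsh otter"), modifier "dawn".
Inside "river marsh otter": head "otter" (specifically "marsh otter"), modifier "river".
Inside "marsh otter": head "otter", modifier "marsh".
So the structure is [[dawn [river [marsh otter]]] cart].

[[dawn [river [marsh otter]]] cart]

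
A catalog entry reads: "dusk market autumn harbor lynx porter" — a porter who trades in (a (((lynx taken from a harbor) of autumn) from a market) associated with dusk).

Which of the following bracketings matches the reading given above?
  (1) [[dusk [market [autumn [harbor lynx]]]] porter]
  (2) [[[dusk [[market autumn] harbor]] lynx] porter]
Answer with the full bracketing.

[[dusk [market [autumn [harbor lynx]]]] porter]

The paraphrase's head is the "porter" part ("porter"); its modifier is "dusk market autumn harbor lynx".
That top-level split, carried through the inner groups, gives [[dusk [market [autumn [harbor lynx]]]] porter].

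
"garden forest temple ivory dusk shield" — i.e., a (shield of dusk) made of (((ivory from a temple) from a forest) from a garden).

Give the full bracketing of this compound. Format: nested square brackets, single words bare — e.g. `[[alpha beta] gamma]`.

[[garden [forest [temple ivory]]] [dusk shield]]

At the top level: head "shield" (specifically "dusk shield"); modifier "garden forest temple ivory".
Inside "garden forest temple ivory": head "ivory" (specifically "forest temple ivory"), modifier "garden".
Inside "forest temple ivory": head "ivory" (specifically "temple ivory"), modifier "forest".
Inside "temple ivory": head "ivory", modifier "temple".
Inside "dusk shield": head "shield", modifier "dusk".
Putting it together: [[garden [forest [temple ivory]]] [dusk shield]].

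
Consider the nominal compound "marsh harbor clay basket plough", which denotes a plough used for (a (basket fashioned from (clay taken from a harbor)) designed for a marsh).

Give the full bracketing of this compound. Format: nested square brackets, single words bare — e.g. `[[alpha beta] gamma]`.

[[marsh [[harbor clay] basket]] plough]

At the top level: head "plough"; modifier "marsh harbor clay basket".
Inside "marsh harbor clay basket": head "basket" (specifically "harbor clay basket"), modifier "marsh".
Inside "harbor clay basket": head "basket", modifier "harbor clay".
Inside "harbor clay": head "clay", modifier "harbor".
Assembled: [[marsh [[harbor clay] basket]] plough].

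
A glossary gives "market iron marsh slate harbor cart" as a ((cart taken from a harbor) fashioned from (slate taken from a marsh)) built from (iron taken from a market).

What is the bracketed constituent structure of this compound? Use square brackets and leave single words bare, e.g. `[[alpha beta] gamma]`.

Overall it is a kind of cart (specifically "marsh slate harbor cart"); the modifier is "market iron".
"market iron" → head "iron", modifier "market".
"marsh slate harbor cart" → head "cart" (specifically "harbor cart"), modifier "marsh slate".
"marsh slate" → head "slate", modifier "marsh".
"harbor cart" → head "cart", modifier "harbor".
Assembled: [[market iron] [[marsh slate] [harbor cart]]].

[[market iron] [[marsh slate] [harbor cart]]]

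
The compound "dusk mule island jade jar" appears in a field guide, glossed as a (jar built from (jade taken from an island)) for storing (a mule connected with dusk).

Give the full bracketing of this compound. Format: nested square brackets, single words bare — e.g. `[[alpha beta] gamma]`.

[[dusk mule] [[island jade] jar]]

At the top level: head "jar" (specifically "island jade jar"); modifier "dusk mule".
"dusk mule" → head "mule", modifier "dusk".
"island jade jar" → head "jar", modifier "island jade".
"island jade" → head "jade", modifier "island".
So the structure is [[dusk mule] [[island jade] jar]].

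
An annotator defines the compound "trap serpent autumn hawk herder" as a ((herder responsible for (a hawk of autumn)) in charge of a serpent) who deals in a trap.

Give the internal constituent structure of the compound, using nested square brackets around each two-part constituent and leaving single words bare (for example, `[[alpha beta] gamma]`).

Overall it is a kind of herder (specifically "serpent autumn hawk herder"); the modifier is "trap".
Inside "serpent autumn hawk herder": head "herder" (specifically "autumn hawk herder"), modifier "serpent".
Inside "autumn hawk herder": head "herder", modifier "autumn hawk".
Inside "autumn hawk": head "hawk", modifier "autumn".
Putting it together: [trap [serpent [[autumn hawk] herder]]].

[trap [serpent [[autumn hawk] herder]]]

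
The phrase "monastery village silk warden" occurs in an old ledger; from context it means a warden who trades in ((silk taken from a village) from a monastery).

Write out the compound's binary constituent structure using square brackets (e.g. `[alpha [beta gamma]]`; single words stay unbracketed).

[[monastery [village silk]] warden]

At the top level: head "warden"; modifier "monastery village silk".
"monastery village silk" → head "silk" (specifically "village silk"), modifier "monastery".
"village silk" → head "silk", modifier "village".
Putting it together: [[monastery [village silk]] warden].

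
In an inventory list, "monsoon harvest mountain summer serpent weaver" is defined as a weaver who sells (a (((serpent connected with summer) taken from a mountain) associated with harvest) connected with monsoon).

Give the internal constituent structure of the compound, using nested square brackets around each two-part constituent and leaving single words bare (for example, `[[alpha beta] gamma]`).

The outermost head in the paraphrase is "weaver", modified by "monsoon harvest mountain summer serpent".
Within "monsoon harvest mountain summer serpent", the head is "serpent" (specifically "harvest mountain summer serpent") and the modifier is "monsoon".
Within "harvest mountain summer serpent", the head is "serpent" (specifically "mountain summer serpent") and the modifier is "harvest".
Within "mountain summer serpent", the head is "serpent" (specifically "summer serpent") and the modifier is "mountain".
Within "summer serpent", the head is "serpent" and the modifier is "summer".
Putting it together: [[monsoon [harvest [mountain [summer serpent]]]] weaver].

[[monsoon [harvest [mountain [summer serpent]]]] weaver]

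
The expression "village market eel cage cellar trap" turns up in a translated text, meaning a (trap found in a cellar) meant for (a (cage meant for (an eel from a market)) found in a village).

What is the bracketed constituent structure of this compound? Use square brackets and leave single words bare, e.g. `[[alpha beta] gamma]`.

At the top level: head "trap" (specifically "cellar trap"); modifier "village market eel cage".
Within "village market eel cage", the head is "cage" (specifically "market eel cage") and the modifier is "village".
Within "market eel cage", the head is "cage" and the modifier is "market eel".
Within "market eel", the head is "eel" and the modifier is "market".
Within "cellar trap", the head is "trap" and the modifier is "cellar".
Putting it together: [[village [[market eel] cage]] [cellar trap]].

[[village [[market eel] cage]] [cellar trap]]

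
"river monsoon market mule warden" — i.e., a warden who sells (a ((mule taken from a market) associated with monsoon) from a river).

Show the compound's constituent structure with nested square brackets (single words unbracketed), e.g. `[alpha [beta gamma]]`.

Whole compound: head "warden", modifier "river monsoon market mule".
Inside "river monsoon market mule": head "mule" (specifically "monsoon market mule"), modifier "river".
Inside "monsoon market mule": head "mule" (specifically "market mule"), modifier "monsoon".
Inside "market mule": head "mule", modifier "market".
Assembled: [[river [monsoon [market mule]]] warden].

[[river [monsoon [market mule]]] warden]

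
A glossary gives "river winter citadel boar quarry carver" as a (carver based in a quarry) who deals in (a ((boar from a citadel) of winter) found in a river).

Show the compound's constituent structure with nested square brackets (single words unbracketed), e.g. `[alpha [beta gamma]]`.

Whole compound: head "carver" (specifically "quarry carver"), modifier "river winter citadel boar".
"river winter citadel boar" → head "boar" (specifically "winter citadel boar"), modifier "river".
"winter citadel boar" → head "boar" (specifically "citadel boar"), modifier "winter".
"citadel boar" → head "boar", modifier "citadel".
"quarry carver" → head "carver", modifier "quarry".
So the structure is [[river [winter [citadel boar]]] [quarry carver]].

[[river [winter [citadel boar]]] [quarry carver]]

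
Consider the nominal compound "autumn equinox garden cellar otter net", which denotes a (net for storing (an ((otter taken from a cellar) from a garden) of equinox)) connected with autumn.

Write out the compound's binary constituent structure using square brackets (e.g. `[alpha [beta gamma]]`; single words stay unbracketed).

[autumn [[equinox [garden [cellar otter]]] net]]

Whole compound: head "net" (specifically "equinox garden cellar otter net"), modifier "autumn".
Within "equinox garden cellar otter net", the head is "net" and the modifier is "equinox garden cellar otter".
Within "equinox garden cellar otter", the head is "otter" (specifically "garden cellar otter") and the modifier is "equinox".
Within "garden cellar otter", the head is "otter" (specifically "cellar otter") and the modifier is "garden".
Within "cellar otter", the head is "otter" and the modifier is "cellar".
So the structure is [autumn [[equinox [garden [cellar otter]]] net]].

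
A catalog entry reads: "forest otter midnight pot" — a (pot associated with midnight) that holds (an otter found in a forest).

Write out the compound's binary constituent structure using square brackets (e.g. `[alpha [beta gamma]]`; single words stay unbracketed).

The outermost head in the paraphrase is "pot" (specifically "midnight pot"), modified by "forest otter".
Within "forest otter", the head is "otter" and the modifier is "forest".
Within "midnight pot", the head is "pot" and the modifier is "midnight".
Putting it together: [[forest otter] [midnight pot]].

[[forest otter] [midnight pot]]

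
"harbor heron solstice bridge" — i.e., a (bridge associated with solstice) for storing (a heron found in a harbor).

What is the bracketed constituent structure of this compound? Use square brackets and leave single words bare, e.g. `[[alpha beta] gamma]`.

The outermost head in the paraphrase is "bridge" (specifically "solstice bridge"), modified by "harbor heron".
"harbor heron" → head "heron", modifier "harbor".
"solstice bridge" → head "bridge", modifier "solstice".
Assembled: [[harbor heron] [solstice bridge]].

[[harbor heron] [solstice bridge]]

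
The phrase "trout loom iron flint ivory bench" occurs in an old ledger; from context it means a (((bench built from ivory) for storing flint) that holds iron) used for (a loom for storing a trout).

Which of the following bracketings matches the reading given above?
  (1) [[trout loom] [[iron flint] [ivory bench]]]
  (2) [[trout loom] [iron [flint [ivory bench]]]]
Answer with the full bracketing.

The paraphrase's head is the "bench" part ("iron flint ivory bench"); its modifier is "trout loom".
That top-level split, carried through the inner groups, gives [[trout loom] [iron [flint [ivory bench]]]].

[[trout loom] [iron [flint [ivory bench]]]]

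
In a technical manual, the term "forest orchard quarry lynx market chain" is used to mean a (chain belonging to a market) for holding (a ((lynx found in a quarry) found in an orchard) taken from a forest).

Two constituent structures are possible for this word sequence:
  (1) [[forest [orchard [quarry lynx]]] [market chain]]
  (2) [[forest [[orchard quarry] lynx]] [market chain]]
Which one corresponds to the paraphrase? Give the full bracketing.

[[forest [orchard [quarry lynx]]] [market chain]]

The paraphrase's head is the "chain" part ("market chain"); its modifier is "forest orchard quarry lynx".
That top-level split, carried through the inner groups, gives [[forest [orchard [quarry lynx]]] [market chain]].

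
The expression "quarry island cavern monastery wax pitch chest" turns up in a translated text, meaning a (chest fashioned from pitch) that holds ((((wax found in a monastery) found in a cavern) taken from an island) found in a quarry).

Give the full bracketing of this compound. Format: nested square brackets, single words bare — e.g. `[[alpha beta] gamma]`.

The outermost head in the paraphrase is "chest" (specifically "pitch chest"), modified by "quarry island cavern monastery wax".
Within "quarry island cavern monastery wax", the head is "wax" (specifically "island cavern monastery wax") and the modifier is "quarry".
Within "island cavern monastery wax", the head is "wax" (specifically "cavern monastery wax") and the modifier is "island".
Within "cavern monastery wax", the head is "wax" (specifically "monastery wax") and the modifier is "cavern".
Within "monastery wax", the head is "wax" and the modifier is "monastery".
Within "pitch chest", the head is "chest" and the modifier is "pitch".
Assembled: [[quarry [island [cavern [monastery wax]]]] [pitch chest]].

[[quarry [island [cavern [monastery wax]]]] [pitch chest]]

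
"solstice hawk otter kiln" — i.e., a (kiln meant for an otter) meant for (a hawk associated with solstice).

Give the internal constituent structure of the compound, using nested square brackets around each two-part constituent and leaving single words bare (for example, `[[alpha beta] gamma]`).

Whole compound: head "kiln" (specifically "otter kiln"), modifier "solstice hawk".
Inside "solstice hawk": head "hawk", modifier "solstice".
Inside "otter kiln": head "kiln", modifier "otter".
Putting it together: [[solstice hawk] [otter kiln]].

[[solstice hawk] [otter kiln]]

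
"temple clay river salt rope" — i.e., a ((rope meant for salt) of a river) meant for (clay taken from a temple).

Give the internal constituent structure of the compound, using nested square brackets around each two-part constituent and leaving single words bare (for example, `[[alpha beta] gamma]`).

[[temple clay] [river [salt rope]]]

At the top level: head "rope" (specifically "river salt rope"); modifier "temple clay".
Within "temple clay", the head is "clay" and the modifier is "temple".
Within "river salt rope", the head is "rope" (specifically "salt rope") and the modifier is "river".
Within "salt rope", the head is "rope" and the modifier is "salt".
So the structure is [[temple clay] [river [salt rope]]].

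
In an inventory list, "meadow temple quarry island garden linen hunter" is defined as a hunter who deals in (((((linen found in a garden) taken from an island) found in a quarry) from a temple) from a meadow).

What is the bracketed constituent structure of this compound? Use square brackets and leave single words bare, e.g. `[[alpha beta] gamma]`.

[[meadow [temple [quarry [island [garden linen]]]]] hunter]

Whole compound: head "hunter", modifier "meadow temple quarry island garden linen".
Within "meadow temple quarry island garden linen", the head is "linen" (specifically "temple quarry island garden linen") and the modifier is "meadow".
Within "temple quarry island garden linen", the head is "linen" (specifically "quarry island garden linen") and the modifier is "temple".
Within "quarry island garden linen", the head is "linen" (specifically "island garden linen") and the modifier is "quarry".
Within "island garden linen", the head is "linen" (specifically "garden linen") and the modifier is "island".
Within "garden linen", the head is "linen" and the modifier is "garden".
Putting it together: [[meadow [temple [quarry [island [garden linen]]]]] hunter].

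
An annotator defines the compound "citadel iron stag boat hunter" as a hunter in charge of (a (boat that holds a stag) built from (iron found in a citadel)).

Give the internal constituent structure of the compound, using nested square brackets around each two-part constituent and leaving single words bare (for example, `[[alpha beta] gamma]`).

Overall it is a kind of hunter; the modifier is "citadel iron stag boat".
"citadel iron stag boat" → head "boat" (specifically "stag boat"), modifier "citadel iron".
"citadel iron" → head "iron", modifier "citadel".
"stag boat" → head "boat", modifier "stag".
Putting it together: [[[citadel iron] [stag boat]] hunter].

[[[citadel iron] [stag boat]] hunter]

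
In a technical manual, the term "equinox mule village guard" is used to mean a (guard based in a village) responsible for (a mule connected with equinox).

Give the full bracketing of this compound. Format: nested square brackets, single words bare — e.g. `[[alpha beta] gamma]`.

[[equinox mule] [village guard]]

Overall it is a kind of guard (specifically "village guard"); the modifier is "equinox mule".
"equinox mule" → head "mule", modifier "equinox".
"village guard" → head "guard", modifier "village".
Assembled: [[equinox mule] [village guard]].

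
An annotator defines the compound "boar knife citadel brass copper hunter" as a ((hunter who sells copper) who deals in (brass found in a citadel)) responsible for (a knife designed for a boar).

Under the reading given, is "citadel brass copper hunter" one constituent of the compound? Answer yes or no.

yes

The paraphrase groups the words so that "citadel brass copper hunter" is one unit: it corresponds to a single parenthesized sub-phrase.
The full structure is [[boar knife] [[citadel brass] [copper hunter]]], in which [citadel brass copper hunter] is a constituent.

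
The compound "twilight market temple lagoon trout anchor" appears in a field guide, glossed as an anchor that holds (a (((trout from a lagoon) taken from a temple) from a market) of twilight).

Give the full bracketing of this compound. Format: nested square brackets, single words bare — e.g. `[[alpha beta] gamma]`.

The outermost head in the paraphrase is "anchor", modified by "twilight market temple lagoon trout".
Within "twilight market temple lagoon trout", the head is "trout" (specifically "market temple lagoon trout") and the modifier is "twilight".
Within "market temple lagoon trout", the head is "trout" (specifically "temple lagoon trout") and the modifier is "market".
Within "temple lagoon trout", the head is "trout" (specifically "lagoon trout") and the modifier is "temple".
Within "lagoon trout", the head is "trout" and the modifier is "lagoon".
So the structure is [[twilight [market [temple [lagoon trout]]]] anchor].

[[twilight [market [temple [lagoon trout]]]] anchor]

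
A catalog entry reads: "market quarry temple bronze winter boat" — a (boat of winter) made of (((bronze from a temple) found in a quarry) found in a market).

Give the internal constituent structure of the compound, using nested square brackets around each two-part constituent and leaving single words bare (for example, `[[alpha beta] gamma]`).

Whole compound: head "boat" (specifically "winter boat"), modifier "market quarry temple bronze".
Inside "market quarry temple bronze": head "bronze" (specifically "quarry temple bronze"), modifier "market".
Inside "quarry temple bronze": head "bronze" (specifically "temple bronze"), modifier "quarry".
Inside "temple bronze": head "bronze", modifier "temple".
Inside "winter boat": head "boat", modifier "winter".
So the structure is [[market [quarry [temple bronze]]] [winter boat]].

[[market [quarry [temple bronze]]] [winter boat]]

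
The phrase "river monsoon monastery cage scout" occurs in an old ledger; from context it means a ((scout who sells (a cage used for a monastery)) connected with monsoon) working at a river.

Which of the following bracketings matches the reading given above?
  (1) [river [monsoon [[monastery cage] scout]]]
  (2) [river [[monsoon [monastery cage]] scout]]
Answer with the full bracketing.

[river [monsoon [[monastery cage] scout]]]

The paraphrase's head is the "scout" part ("monsoon monastery cage scout"); its modifier is "river".
That top-level split, carried through the inner groups, gives [river [monsoon [[monastery cage] scout]]].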